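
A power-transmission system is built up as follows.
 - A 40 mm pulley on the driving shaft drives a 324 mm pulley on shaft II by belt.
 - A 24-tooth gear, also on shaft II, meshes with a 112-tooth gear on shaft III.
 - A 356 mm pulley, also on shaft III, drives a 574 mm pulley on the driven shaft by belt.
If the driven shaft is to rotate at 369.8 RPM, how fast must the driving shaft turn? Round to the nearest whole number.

22538 RPM

Overall ratio R = 8.1 × 4.6667 × 1.6124 = 60.947.
Required input speed = output speed × R = 369.8 × 60.947 = 22538 RPM.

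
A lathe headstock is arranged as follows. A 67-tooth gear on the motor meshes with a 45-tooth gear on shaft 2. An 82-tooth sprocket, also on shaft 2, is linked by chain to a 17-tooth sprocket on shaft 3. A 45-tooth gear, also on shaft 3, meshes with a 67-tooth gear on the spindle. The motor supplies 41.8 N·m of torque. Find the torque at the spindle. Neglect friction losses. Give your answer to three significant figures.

Gear mesh: ratio = 45/67 = 0.67164; torque at shaft 2 = 41.8 × 0.67164 = 28.075 N·m.
Chain: ratio = 17/82 = 0.20732; torque at shaft 3 = 28.075 × 0.20732 = 5.8203 N·m.
Gear mesh: ratio = 67/45 = 1.4889; torque at the spindle = 5.8203 × 1.4889 = 8.6659 N·m.

8.67 N·m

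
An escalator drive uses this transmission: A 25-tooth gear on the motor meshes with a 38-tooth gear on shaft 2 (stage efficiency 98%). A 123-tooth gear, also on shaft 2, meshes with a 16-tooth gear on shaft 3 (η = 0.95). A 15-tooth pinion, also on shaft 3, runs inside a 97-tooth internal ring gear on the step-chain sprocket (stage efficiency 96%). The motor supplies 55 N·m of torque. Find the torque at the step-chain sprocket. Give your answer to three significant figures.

62.9 N·m

Gear mesh: ratio = 38/25 = 1.52; torque at shaft 2 = 55 × 1.52 × 0.98 = 81.928 N·m.
Gear mesh: ratio = 16/123 = 0.13008; torque at shaft 3 = 81.928 × 0.13008 × 0.95 = 10.124 N·m.
Internal gear: ratio = 97/15 = 6.4667; torque at the step-chain sprocket = 10.124 × 6.4667 × 0.96 = 62.852 N·m.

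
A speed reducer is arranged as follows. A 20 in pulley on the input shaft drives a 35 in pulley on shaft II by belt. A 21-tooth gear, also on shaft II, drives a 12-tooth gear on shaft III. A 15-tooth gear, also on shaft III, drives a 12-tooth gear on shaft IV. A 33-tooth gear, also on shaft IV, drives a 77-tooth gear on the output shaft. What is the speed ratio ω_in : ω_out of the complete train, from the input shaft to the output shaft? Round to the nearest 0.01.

1.87

Each stage contributes driven/driver: belt 35/20 = 1.75, gear mesh 12/21 = 0.57143, gear mesh 12/15 = 0.8, gear mesh 77/33 = 2.3333.
Overall: 1.75 × 0.57143 × 0.8 × 2.3333 = 1.8667.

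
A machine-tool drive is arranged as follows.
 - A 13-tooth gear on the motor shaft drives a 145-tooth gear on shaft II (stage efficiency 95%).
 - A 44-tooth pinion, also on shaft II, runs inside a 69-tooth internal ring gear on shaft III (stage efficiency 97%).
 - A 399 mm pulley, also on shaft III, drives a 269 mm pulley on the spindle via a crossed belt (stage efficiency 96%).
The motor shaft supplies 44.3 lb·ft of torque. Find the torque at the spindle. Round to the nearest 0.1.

Gear mesh: ratio = 145/13 = 11.154; torque at shaft II = 44.3 × 11.154 × 0.95 = 469.41 lb·ft.
Internal gear: ratio = 69/44 = 1.5682; torque at shaft III = 469.41 × 1.5682 × 0.97 = 714.04 lb·ft.
Belt: ratio = 269/399 = 0.67419; torque at the spindle = 714.04 × 0.67419 × 0.96 = 462.14 lb·ft.

462.1 lb·ft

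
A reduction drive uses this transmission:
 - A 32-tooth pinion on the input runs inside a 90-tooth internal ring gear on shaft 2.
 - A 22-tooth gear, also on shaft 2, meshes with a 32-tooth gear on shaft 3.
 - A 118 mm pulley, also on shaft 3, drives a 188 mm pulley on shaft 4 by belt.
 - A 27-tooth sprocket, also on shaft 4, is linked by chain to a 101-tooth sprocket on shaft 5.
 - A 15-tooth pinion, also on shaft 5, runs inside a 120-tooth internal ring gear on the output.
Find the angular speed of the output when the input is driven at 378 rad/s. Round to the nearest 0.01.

Internal gear: ratio = 90/32 = 2.8125, so shaft 2 turns at 378 / 2.8125 = 134.4 rad/s.
Gear mesh: ratio = 32/22 = 1.4545, so shaft 3 turns at 134.4 / 1.4545 = 92.4 rad/s.
Belt: ratio = 188/118 = 1.5932, so shaft 4 turns at 92.4 / 1.5932 = 57.996 rad/s.
Chain: ratio = 101/27 = 3.7407, so shaft 5 turns at 57.996 / 3.7407 = 15.504 rad/s.
Internal gear: ratio = 120/15 = 8, so the output turns at 15.504 / 8 = 1.938 rad/s.

1.94 rad/s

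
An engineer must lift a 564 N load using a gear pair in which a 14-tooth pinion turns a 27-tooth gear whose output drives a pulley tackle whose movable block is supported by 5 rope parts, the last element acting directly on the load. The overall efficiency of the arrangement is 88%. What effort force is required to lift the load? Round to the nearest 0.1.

Gear pair MA = 27/14 = 1.9286.
Block-and-tackle MA = number of supporting rope parts = 5.
Combined ideal MA = 1.9286 × 5 = 9.6429.
Actual MA = 9.6429 × 0.88 = 8.4857.
Effort = load / actual MA = 564 / 8.4857 = 66.465 N.

66.5 N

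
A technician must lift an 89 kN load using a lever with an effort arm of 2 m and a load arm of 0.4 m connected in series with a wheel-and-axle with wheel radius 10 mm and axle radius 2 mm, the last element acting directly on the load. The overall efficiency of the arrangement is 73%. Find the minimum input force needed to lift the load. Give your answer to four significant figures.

4.877 kN

Lever MA = effort arm / load arm = 2/0.4 = 5.
Wheel-and-axle MA = R/r = 10/2 = 5.
Combined ideal MA = 5 × 5 = 25.
Actual MA = 25 × 0.73 = 18.25.
Effort = load / actual MA = 89 / 18.25 = 4.8767 kN.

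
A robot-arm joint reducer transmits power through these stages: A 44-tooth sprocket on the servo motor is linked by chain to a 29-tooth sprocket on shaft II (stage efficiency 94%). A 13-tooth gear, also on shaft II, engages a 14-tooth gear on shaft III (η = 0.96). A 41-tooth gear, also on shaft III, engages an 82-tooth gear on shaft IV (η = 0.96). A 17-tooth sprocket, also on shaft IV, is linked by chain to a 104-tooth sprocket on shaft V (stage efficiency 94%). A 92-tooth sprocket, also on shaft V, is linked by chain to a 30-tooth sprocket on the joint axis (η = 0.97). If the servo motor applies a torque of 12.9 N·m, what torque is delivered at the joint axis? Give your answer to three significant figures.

28.9 N·m

chain 29/44 = 0.65909 → τ = 12.9·0.65909·0.94 = 7.9921 N·m
gear mesh 14/13 = 1.0769 → τ = 7.9921·1.0769·0.96 = 8.2626 N·m
gear mesh 82/41 = 2 → τ = 8.2626·2·0.96 = 15.864 N·m
chain 104/17 = 6.1176 → τ = 15.864·6.1176·0.94 = 91.229 N·m
chain 30/92 = 0.32609 → τ = 91.229·0.32609·0.97 = 28.856 N·m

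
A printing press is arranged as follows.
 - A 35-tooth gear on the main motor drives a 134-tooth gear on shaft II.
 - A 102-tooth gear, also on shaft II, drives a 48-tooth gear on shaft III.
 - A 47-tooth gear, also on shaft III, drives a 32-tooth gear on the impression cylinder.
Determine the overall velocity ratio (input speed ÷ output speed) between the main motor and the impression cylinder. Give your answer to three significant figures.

1.23

Each stage contributes driven/driver: gear mesh 134/35 = 3.8286, gear mesh 48/102 = 0.47059, gear mesh 32/47 = 0.68085.
Overall: 3.8286 × 0.47059 × 0.68085 = 1.2267.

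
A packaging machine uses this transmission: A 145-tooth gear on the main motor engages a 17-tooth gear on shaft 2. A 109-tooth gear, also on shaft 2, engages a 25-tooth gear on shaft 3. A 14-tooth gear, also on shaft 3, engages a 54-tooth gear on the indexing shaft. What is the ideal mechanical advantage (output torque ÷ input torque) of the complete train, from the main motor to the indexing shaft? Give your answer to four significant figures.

0.1037

Each stage contributes driven/driver: gear mesh 17/145 = 0.11724, gear mesh 25/109 = 0.22936, gear mesh 54/14 = 3.8571.
Overall: 0.11724 × 0.22936 × 3.8571 = 0.10372.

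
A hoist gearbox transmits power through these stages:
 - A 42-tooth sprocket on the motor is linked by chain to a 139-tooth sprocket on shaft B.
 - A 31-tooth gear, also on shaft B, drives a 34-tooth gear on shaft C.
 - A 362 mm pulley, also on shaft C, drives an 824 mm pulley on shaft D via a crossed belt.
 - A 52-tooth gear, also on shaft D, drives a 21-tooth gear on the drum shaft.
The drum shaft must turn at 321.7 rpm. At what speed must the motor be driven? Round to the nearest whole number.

Overall ratio R = 3.3095 × 1.0968 × 2.2762 × 0.40385 = 3.3367.
Required input speed = output speed × R = 321.7 × 3.3367 = 1073.4 rpm.

1073 rpm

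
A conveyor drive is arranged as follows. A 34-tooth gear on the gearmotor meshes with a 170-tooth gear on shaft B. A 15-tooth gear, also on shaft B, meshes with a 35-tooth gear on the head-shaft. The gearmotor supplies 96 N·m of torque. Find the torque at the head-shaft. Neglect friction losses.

After the gear mesh (170/34): 96 × 5 = 480 N·m
After the gear mesh (35/15): 480 × 2.3333 = 1120 N·m

1120 N·m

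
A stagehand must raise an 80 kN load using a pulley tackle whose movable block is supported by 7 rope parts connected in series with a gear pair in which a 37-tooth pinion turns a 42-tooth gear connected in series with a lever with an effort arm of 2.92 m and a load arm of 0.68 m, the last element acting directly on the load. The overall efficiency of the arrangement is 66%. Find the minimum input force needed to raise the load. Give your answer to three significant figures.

3.55 kN

Block-and-tackle MA = number of supporting rope parts = 7.
Gear pair MA = 42/37 = 1.1351.
Lever MA = effort arm / load arm = 2.92/0.68 = 4.2941.
Combined ideal MA = 7 × 1.1351 × 4.2941 = 34.121.
Actual MA = 34.121 × 0.66 = 22.52.
Effort = load / actual MA = 80 / 22.52 = 3.5524 kN.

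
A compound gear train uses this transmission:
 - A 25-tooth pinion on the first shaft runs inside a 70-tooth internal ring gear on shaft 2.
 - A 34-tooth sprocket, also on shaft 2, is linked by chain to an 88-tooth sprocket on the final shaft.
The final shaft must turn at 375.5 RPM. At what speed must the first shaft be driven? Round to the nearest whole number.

Overall ratio R = 2.8 × 2.5882 = 7.2471.
Required input speed = output speed × R = 375.5 × 7.2471 = 2721.3 RPM.

2721 RPM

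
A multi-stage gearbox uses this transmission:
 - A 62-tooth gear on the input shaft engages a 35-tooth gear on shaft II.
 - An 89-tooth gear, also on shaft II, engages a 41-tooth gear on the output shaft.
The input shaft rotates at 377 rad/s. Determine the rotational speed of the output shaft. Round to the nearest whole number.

1450 rad/s

the input shaft → shaft II (gear mesh, 35/62): 377 ÷ 0.56452 = 667.83 rad/s
shaft II → the output shaft (gear mesh, 41/89): 667.83 ÷ 0.46067 = 1449.7 rad/s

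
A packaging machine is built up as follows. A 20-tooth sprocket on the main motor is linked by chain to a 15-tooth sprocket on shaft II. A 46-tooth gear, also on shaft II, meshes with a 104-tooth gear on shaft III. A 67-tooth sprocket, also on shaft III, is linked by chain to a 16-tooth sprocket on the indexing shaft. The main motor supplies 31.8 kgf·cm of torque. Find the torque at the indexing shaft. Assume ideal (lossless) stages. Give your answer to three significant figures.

Chain: ratio = 15/20 = 0.75; torque at shaft II = 31.8 × 0.75 = 23.85 kgf·cm.
Gear mesh: ratio = 104/46 = 2.2609; torque at shaft III = 23.85 × 2.2609 = 53.922 kgf·cm.
Chain: ratio = 16/67 = 0.23881; torque at the indexing shaft = 53.922 × 0.23881 = 12.877 kgf·cm.

12.9 kgf·cm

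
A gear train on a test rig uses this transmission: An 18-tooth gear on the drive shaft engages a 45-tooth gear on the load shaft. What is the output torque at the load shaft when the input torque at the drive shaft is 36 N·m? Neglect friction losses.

After the gear mesh (45/18): 36 × 2.5 = 90 N·m

90 N·m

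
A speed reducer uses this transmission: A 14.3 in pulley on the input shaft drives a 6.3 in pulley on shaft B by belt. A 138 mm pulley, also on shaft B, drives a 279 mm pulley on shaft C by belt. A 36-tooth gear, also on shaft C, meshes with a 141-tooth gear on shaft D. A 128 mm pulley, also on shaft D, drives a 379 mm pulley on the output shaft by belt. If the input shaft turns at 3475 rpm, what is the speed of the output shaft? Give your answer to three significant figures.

Belt: ratio = 6.3/14.3 = 0.44056, so shaft B turns at 3475 / 0.44056 = 7887.7 rpm.
Belt: ratio = 279/138 = 2.0217, so shaft C turns at 7887.7 / 2.0217 = 3901.4 rpm.
Gear mesh: ratio = 141/36 = 3.9167, so shaft D turns at 3901.4 / 3.9167 = 996.11 rpm.
Belt: ratio = 379/128 = 2.9609, so the output shaft turns at 996.11 / 2.9609 = 336.42 rpm.

336 rpm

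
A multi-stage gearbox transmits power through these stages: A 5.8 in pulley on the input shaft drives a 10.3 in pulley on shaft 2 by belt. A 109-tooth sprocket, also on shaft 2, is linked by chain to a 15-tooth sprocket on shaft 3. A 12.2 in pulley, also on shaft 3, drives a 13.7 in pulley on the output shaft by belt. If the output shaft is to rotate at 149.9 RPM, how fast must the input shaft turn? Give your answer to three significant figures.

Overall ratio R = 1.7759 × 0.13761 × 1.123 = 0.27443.
Required input speed = output speed × R = 149.9 × 0.27443 = 41.137 RPM.

41.1 RPM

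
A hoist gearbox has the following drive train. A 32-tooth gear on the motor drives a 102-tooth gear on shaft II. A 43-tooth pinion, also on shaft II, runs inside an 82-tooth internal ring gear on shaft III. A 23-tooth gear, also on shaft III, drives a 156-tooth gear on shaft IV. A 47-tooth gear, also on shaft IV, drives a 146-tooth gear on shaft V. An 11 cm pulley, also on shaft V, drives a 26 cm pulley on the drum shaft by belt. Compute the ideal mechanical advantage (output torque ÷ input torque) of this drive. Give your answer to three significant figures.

303

Each stage contributes driven/driver: gear mesh 102/32 = 3.1875, internal gear 82/43 = 1.907, gear mesh 156/23 = 6.7826, gear mesh 146/47 = 3.1064, belt 26/11 = 2.3636.
Overall: 3.1875 × 1.907 × 6.7826 × 3.1064 × 2.3636 = 302.71.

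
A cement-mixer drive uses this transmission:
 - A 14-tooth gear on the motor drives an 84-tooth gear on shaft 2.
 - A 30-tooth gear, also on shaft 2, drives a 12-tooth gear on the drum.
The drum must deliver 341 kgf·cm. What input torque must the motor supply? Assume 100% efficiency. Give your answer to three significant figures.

Overall ratio R = 6 × 0.4 = 2.4.
Input torque = output torque / R = 341 / 2.4 = 142.08 kgf·cm.

142 kgf·cm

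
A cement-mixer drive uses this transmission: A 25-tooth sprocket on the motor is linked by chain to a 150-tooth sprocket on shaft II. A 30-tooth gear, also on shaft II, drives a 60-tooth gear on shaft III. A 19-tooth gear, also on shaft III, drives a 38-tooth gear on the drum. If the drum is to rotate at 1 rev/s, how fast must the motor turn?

24 rev/s

Overall ratio R = 6 × 2 × 2 = 24.
Required input speed = output speed × R = 1 × 24 = 24 rev/s.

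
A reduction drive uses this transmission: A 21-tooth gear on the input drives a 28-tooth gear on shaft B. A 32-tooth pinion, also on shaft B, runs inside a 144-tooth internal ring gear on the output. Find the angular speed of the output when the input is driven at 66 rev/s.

gear mesh 28/21 = 1.3333 → 66/1.3333 = 49.5 rev/s
internal gear 144/32 = 4.5 → 49.5/4.5 = 11 rev/s

11 rev/s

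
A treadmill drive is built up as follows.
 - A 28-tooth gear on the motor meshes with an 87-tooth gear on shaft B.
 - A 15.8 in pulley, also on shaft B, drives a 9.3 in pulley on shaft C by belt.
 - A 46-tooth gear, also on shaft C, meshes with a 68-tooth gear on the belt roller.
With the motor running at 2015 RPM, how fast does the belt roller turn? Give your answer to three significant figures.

gear mesh 87/28 = 3.1071 → 2015/3.1071 = 648.51 RPM
belt 9.3/15.8 = 0.58861 → 648.51/0.58861 = 1101.8 RPM
gear mesh 68/46 = 1.4783 → 1101.8/1.4783 = 745.31 RPM

745 RPM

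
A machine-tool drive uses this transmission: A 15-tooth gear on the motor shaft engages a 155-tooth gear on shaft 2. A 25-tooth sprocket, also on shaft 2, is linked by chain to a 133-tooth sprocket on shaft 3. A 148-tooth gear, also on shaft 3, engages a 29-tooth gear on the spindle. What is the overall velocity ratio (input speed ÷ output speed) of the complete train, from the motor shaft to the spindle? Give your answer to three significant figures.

10.8

Each stage contributes driven/driver: gear mesh 155/15 = 10.333, chain 133/25 = 5.32, gear mesh 29/148 = 0.19595.
Overall: 10.333 × 5.32 × 0.19595 = 10.772.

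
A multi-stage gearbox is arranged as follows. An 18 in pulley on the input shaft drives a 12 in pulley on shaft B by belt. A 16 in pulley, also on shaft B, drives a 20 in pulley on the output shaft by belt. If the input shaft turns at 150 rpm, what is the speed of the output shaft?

180 rpm

the input shaft → shaft B (belt, 12/18): 150 ÷ 0.66667 = 225 rpm
shaft B → the output shaft (belt, 20/16): 225 ÷ 1.25 = 180 rpm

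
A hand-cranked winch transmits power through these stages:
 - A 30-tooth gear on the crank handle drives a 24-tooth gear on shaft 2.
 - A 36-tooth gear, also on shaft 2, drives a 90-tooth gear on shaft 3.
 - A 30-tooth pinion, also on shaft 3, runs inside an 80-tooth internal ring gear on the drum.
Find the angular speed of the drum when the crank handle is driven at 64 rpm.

12 rpm

the crank handle → shaft 2 (gear mesh, 24/30): 64 ÷ 0.8 = 80 rpm
shaft 2 → shaft 3 (gear mesh, 90/36): 80 ÷ 2.5 = 32 rpm
shaft 3 → the drum (internal gear, 80/30): 32 ÷ 2.6667 = 12 rpm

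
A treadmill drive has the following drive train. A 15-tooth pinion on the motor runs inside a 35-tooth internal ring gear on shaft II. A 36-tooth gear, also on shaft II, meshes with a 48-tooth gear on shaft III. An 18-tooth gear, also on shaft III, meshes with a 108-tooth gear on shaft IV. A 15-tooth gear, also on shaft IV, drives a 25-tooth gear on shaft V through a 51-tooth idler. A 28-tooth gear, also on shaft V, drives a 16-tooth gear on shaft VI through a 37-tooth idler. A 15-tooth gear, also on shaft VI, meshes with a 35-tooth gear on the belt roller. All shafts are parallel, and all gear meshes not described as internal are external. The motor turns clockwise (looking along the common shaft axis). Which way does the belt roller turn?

the motor → shaft II: internal mesh, same direction → CW.
shaft II → shaft III: external mesh, 1 reversal → CCW.
shaft III → shaft IV: external mesh, 1 reversal → CW.
shaft IV → shaft V: driver → idler → driven is 2 external meshes, 2 reversals → CW.
shaft V → shaft VI: driver → idler → driven is 2 external meshes, 2 reversals → CW.
shaft VI → the belt roller: external mesh, 1 reversal → CCW.
7 reversals in total — an odd number — so the belt roller turns opposite to the motor.

counterclockwise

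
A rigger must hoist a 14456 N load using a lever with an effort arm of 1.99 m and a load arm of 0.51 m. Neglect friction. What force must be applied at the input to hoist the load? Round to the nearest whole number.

3705 N

Lever MA = effort arm / load arm = 1.99/0.51 = 3.902.
Effort = load / MA = 14456 / 3.902 = 3704.8 N.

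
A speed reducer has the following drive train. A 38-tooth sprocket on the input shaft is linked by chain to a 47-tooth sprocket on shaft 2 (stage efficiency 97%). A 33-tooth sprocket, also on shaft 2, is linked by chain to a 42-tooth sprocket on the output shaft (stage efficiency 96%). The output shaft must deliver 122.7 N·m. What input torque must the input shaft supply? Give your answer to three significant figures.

83.7 N·m

Overall ratio R = 1.2368 × 1.2727 = 1.5742; overall efficiency η = 0.97 × 0.96 = 0.9312.
Input torque = output torque / (R × η) = 122.7 / (1.5742 × 0.9312) = 83.705 N·m.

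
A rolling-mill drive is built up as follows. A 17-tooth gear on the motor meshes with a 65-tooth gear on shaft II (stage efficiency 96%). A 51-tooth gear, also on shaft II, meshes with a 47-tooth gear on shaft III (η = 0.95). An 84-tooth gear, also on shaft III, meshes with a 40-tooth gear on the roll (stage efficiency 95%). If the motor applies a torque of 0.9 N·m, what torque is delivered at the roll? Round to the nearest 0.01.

1.31 N·m

Gear mesh: ratio = 65/17 = 3.8235; torque at shaft II = 0.9 × 3.8235 × 0.96 = 3.3035 N·m.
Gear mesh: ratio = 47/51 = 0.92157; torque at shaft III = 3.3035 × 0.92157 × 0.95 = 2.8922 N·m.
Gear mesh: ratio = 40/84 = 0.47619; torque at the roll = 2.8922 × 0.47619 × 0.95 = 1.3084 N·m.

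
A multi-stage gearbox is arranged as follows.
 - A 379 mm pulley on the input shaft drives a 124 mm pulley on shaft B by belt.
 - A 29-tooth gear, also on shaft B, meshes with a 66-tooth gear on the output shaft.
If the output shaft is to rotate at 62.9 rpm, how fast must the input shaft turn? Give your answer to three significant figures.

Overall ratio R = 0.32718 × 2.2759 = 0.74461.
Required input speed = output speed × R = 62.9 × 0.74461 = 46.836 rpm.

46.8 rpm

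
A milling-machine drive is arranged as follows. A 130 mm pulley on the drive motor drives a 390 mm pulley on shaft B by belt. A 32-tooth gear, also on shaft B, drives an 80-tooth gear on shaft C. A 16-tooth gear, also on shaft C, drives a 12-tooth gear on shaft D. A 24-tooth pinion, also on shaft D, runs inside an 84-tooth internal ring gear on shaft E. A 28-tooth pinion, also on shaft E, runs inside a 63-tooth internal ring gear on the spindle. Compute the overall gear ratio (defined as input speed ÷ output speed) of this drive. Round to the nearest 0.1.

Each stage contributes driven/driver: belt 390/130 = 3, gear mesh 80/32 = 2.5, gear mesh 12/16 = 0.75, internal gear 84/24 = 3.5, internal gear 63/28 = 2.25.
Overall: 3 × 2.5 × 0.75 × 3.5 × 2.25 = 44.297.

44.3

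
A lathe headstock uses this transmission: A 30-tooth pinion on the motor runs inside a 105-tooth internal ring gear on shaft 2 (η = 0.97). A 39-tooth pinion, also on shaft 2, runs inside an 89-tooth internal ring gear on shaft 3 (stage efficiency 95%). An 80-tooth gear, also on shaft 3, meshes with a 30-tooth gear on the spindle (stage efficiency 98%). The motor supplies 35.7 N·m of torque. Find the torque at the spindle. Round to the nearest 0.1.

96.6 N·m

Internal gear: ratio = 105/30 = 3.5; torque at shaft 2 = 35.7 × 3.5 × 0.97 = 121.2 N·m.
Internal gear: ratio = 89/39 = 2.2821; torque at shaft 3 = 121.2 × 2.2821 × 0.95 = 262.76 N·m.
Gear mesh: ratio = 30/80 = 0.375; torque at the spindle = 262.76 × 0.375 × 0.98 = 96.564 N·m.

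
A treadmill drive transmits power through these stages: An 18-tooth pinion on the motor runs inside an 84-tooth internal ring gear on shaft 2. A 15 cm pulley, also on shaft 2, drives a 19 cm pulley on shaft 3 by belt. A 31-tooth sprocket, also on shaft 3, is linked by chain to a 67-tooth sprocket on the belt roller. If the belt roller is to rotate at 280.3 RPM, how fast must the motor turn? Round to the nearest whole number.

Overall ratio R = 4.6667 × 1.2667 × 2.1613 = 12.776.
Required input speed = output speed × R = 280.3 × 12.776 = 3581 RPM.

3581 RPM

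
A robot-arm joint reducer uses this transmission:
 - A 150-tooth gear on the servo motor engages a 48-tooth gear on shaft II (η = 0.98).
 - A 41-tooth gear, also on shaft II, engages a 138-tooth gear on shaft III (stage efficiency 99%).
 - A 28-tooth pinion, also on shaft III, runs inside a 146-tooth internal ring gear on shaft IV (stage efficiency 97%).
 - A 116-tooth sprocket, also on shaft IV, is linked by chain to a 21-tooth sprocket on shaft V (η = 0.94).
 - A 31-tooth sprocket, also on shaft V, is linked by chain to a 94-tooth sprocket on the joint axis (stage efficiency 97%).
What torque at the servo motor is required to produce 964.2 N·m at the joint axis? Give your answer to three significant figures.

364 N·m

Overall ratio R = 0.32 × 3.3659 × 5.2143 × 0.18103 × 3.0323 = 3.083; overall efficiency η = 0.98 × 0.99 × 0.97 × 0.94 × 0.97 = 0.8581.
Input torque = output torque / (R × η) = 964.2 / (3.083 × 0.8581) = 364.47 N·m.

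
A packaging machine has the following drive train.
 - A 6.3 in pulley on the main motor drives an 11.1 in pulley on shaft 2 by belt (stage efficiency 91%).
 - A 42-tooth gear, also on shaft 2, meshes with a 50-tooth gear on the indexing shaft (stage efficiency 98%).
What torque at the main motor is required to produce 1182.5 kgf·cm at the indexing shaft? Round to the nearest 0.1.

Overall ratio R = 1.7619 × 1.1905 = 2.0975; overall efficiency η = 0.91 × 0.98 = 0.8918.
Input torque = output torque / (R × η) = 1182.5 / (2.0975 × 0.8918) = 632.17 kgf·cm.

632.2 kgf·cm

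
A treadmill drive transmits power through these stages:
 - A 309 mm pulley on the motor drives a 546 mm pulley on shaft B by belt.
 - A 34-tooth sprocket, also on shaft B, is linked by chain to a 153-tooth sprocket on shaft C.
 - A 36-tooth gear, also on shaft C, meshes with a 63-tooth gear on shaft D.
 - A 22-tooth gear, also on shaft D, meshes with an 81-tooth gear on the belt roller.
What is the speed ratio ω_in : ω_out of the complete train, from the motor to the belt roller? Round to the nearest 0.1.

Each stage contributes driven/driver: belt 546/309 = 1.767, chain 153/34 = 4.5, gear mesh 63/36 = 1.75, gear mesh 81/22 = 3.6818.
Overall: 1.767 × 4.5 × 1.75 × 3.6818 = 51.233.

51.2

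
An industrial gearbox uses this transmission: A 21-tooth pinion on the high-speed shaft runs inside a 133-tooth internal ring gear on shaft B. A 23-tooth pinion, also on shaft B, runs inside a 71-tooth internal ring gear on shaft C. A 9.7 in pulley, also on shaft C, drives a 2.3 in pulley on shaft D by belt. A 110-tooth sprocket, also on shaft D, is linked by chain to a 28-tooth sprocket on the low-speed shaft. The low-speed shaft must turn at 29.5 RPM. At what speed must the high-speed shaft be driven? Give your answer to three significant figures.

Overall ratio R = 6.3333 × 3.087 × 0.23711 × 0.25455 = 1.18.
Required input speed = output speed × R = 29.5 × 1.18 = 34.81 RPM.

34.8 RPM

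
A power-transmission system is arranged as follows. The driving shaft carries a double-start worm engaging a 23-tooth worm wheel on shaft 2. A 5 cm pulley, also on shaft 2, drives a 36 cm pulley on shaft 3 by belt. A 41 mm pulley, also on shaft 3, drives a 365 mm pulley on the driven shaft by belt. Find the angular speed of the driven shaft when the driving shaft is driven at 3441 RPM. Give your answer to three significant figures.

worm 23/2 = 11.5 → 3441/11.5 = 299.22 RPM
belt 36/5 = 7.2 → 299.22/7.2 = 41.558 RPM
belt 365/41 = 8.9024 → 41.558/8.9024 = 4.6682 RPM

4.67 RPM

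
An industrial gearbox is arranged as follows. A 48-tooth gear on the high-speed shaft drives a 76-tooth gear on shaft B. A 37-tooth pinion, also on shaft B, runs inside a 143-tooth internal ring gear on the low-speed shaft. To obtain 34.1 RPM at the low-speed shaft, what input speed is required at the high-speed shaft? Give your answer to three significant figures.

Overall ratio R = 1.5833 × 3.8649 = 6.1194.
Required input speed = output speed × R = 34.1 × 6.1194 = 208.67 RPM.

209 RPM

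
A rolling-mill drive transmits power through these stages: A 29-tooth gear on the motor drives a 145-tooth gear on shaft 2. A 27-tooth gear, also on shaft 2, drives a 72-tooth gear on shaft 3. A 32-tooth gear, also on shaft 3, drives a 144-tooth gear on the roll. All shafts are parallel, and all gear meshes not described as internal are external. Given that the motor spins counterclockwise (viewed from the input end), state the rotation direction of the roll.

clockwise

the motor → shaft 2: external mesh, 1 reversal → CW.
shaft 2 → shaft 3: external mesh, 1 reversal → CCW.
shaft 3 → the roll: external mesh, 1 reversal → CW.
3 reversals in total — an odd number — so the roll turns opposite to the motor.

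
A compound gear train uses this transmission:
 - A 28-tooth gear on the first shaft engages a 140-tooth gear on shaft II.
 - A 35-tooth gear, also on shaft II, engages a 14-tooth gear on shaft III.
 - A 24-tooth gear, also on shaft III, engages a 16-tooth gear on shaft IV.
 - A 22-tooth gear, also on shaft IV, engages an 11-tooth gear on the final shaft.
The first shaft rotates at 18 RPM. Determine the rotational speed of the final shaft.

gear mesh 140/28 = 5 → 18/5 = 3.6 RPM
gear mesh 14/35 = 0.4 → 3.6/0.4 = 9 RPM
gear mesh 16/24 = 0.66667 → 9/0.66667 = 13.5 RPM
gear mesh 11/22 = 0.5 → 13.5/0.5 = 27 RPM

27 RPM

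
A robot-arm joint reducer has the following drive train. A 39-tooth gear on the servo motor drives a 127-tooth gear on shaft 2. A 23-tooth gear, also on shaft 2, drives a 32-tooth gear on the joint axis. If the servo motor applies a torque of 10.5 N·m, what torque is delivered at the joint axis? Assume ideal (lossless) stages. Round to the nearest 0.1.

After the gear mesh (127/39): 10.5 × 3.2564 = 34.192 N·m
After the gear mesh (32/23): 34.192 × 1.3913 = 47.572 N·m

47.6 N·m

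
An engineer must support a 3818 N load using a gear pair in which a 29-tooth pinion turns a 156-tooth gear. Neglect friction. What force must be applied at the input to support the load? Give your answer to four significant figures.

709.8 N

Gear pair MA = 156/29 = 5.3793.
Effort = load / MA = 3818 / 5.3793 = 709.76 N.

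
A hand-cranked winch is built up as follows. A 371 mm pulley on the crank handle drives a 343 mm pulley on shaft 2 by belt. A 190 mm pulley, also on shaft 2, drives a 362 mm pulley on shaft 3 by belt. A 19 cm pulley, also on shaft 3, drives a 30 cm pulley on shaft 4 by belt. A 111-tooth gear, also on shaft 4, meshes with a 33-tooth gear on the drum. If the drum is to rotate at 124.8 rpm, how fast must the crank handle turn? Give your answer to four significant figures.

Overall ratio R = 0.92453 × 1.9053 × 1.5789 × 0.2973 = 0.82686.
Required input speed = output speed × R = 124.8 × 0.82686 = 103.19 rpm.

103.2 rpm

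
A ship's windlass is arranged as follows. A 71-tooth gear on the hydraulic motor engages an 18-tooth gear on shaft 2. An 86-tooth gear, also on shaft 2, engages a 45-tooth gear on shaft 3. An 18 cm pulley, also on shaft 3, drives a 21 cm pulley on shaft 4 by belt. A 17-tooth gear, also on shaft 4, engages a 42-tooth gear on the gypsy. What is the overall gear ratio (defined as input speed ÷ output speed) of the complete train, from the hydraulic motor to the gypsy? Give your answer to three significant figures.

0.382

Each stage contributes driven/driver: gear mesh 18/71 = 0.25352, gear mesh 45/86 = 0.52326, belt 21/18 = 1.1667, gear mesh 42/17 = 2.4706.
Overall: 0.25352 × 0.52326 × 1.1667 × 2.4706 = 0.38236.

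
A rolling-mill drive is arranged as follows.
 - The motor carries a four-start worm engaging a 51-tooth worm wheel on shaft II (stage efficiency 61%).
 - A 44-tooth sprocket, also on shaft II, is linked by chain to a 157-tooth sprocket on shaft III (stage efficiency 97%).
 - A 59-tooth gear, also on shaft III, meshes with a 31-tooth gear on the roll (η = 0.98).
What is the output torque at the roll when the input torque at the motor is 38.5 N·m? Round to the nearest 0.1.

Worm: ratio = 51/4 = 12.75; torque at shaft II = 38.5 × 12.75 × 0.61 = 299.43 N·m.
Chain: ratio = 157/44 = 3.5682; torque at shaft III = 299.43 × 3.5682 × 0.97 = 1036.4 N·m.
Gear mesh: ratio = 31/59 = 0.52542; torque at the roll = 1036.4 × 0.52542 × 0.98 = 533.65 N·m.

533.6 N·m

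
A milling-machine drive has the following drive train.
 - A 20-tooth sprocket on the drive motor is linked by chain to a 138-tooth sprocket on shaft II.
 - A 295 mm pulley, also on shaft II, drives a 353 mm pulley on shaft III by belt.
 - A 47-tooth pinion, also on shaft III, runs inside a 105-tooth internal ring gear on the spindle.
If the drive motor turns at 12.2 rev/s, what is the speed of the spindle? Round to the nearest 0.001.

Chain: ratio = 138/20 = 6.9, so shaft II turns at 12.2 / 6.9 = 1.7681 rev/s.
Belt: ratio = 353/295 = 1.1966, so shaft III turns at 1.7681 / 1.1966 = 1.4776 rev/s.
Internal gear: ratio = 105/47 = 2.234, so the spindle turns at 1.4776 / 2.234 = 0.6614 rev/s.

0.661 rev/s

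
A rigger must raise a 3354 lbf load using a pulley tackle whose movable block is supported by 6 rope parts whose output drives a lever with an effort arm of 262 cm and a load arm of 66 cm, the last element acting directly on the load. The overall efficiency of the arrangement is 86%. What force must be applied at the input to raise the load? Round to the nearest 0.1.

163.7 lbf

Block-and-tackle MA = number of supporting rope parts = 6.
Lever MA = effort arm / load arm = 262/66 = 3.9697.
Combined ideal MA = 6 × 3.9697 = 23.818.
Actual MA = 23.818 × 0.86 = 20.484.
Effort = load / actual MA = 3354 / 20.484 = 163.74 lbf.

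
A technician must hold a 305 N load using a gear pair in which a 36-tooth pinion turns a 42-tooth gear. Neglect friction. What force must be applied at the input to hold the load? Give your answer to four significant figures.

Gear pair MA = 42/36 = 1.1667.
Effort = load / MA = 305 / 1.1667 = 261.43 N.

261.4 N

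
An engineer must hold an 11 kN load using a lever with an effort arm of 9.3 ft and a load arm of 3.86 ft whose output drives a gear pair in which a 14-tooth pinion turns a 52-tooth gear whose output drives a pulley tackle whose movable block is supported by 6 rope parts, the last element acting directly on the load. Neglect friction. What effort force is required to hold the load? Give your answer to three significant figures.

Lever MA = effort arm / load arm = 9.3/3.86 = 2.4093.
Gear pair MA = 52/14 = 3.7143.
Block-and-tackle MA = number of supporting rope parts = 6.
Combined ideal MA = 2.4093 × 3.7143 × 6 = 53.694.
Effort = load / MA = 11 / 53.694 = 0.20487 kN.

0.205 kN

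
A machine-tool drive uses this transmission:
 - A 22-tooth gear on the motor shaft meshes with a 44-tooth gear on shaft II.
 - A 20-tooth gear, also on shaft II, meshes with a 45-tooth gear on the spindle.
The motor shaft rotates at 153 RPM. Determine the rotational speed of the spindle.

34 RPM

Gear mesh: ratio = 44/22 = 2, so shaft II turns at 153 / 2 = 76.5 RPM.
Gear mesh: ratio = 45/20 = 2.25, so the spindle turns at 76.5 / 2.25 = 34 RPM.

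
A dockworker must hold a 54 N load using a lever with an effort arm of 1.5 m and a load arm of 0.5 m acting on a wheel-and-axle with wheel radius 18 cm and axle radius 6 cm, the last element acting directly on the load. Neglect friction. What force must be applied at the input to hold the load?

Lever MA = effort arm / load arm = 1.5/0.5 = 3.
Wheel-and-axle MA = R/r = 18/6 = 3.
Combined ideal MA = 3 × 3 = 9.
Effort = load / MA = 54 / 9 = 6 N.

6 N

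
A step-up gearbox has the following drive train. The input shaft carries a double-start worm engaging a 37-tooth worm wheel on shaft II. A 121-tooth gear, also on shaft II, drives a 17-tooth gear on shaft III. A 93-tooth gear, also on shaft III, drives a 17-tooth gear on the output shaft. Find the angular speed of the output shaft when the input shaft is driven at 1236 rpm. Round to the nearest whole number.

worm 37/2 = 18.5 → 1236/18.5 = 66.811 rpm
gear mesh 17/121 = 0.1405 → 66.811/0.1405 = 475.54 rpm
gear mesh 17/93 = 0.1828 → 475.54/0.1828 = 2601.5 rpm

2601 rpm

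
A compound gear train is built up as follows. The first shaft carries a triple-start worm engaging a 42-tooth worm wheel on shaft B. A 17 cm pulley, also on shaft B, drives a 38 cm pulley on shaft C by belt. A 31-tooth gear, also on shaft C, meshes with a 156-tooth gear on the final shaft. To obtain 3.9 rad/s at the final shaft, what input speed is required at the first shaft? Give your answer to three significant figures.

Overall ratio R = 14 × 2.2353 × 5.0323 = 157.48.
Required input speed = output speed × R = 3.9 × 157.48 = 614.17 rad/s.

614 rad/s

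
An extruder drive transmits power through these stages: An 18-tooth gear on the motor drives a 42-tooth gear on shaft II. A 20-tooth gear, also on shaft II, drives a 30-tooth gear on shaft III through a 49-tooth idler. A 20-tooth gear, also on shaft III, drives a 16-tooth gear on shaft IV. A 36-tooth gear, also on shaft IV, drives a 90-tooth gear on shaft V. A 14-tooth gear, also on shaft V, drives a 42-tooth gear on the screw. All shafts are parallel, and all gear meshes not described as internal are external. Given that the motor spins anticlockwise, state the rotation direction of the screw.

the motor → shaft II: external mesh, 1 reversal → CW.
shaft II → shaft III: driver → idler → driven is 2 external meshes, 2 reversals → CW.
shaft III → shaft IV: external mesh, 1 reversal → CCW.
shaft IV → shaft V: external mesh, 1 reversal → CW.
shaft V → the screw: external mesh, 1 reversal → CCW.
6 reversals in total — an even number — so the screw turns the same way as the motor.

anticlockwise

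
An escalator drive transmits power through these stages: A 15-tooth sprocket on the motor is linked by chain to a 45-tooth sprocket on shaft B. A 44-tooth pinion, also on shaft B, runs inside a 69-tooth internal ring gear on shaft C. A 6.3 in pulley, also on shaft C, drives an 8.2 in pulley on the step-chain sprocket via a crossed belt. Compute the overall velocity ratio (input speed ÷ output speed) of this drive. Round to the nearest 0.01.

Each stage contributes driven/driver: chain 45/15 = 3, internal gear 69/44 = 1.5682, belt 8.2/6.3 = 1.3016.
Overall: 3 × 1.5682 × 1.3016 = 6.1234.

6.12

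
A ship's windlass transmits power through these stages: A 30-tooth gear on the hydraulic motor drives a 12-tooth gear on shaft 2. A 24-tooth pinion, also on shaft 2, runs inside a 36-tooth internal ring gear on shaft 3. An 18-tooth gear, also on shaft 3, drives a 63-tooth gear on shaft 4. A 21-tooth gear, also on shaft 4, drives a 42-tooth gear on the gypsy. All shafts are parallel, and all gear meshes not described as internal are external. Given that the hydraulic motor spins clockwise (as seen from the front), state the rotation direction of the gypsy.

anticlockwise

the hydraulic motor → shaft 2: external mesh, 1 reversal → CCW.
shaft 2 → shaft 3: internal mesh, same direction → CCW.
shaft 3 → shaft 4: external mesh, 1 reversal → CW.
shaft 4 → the gypsy: external mesh, 1 reversal → CCW.
3 reversals in total — an odd number — so the gypsy turns opposite to the hydraulic motor.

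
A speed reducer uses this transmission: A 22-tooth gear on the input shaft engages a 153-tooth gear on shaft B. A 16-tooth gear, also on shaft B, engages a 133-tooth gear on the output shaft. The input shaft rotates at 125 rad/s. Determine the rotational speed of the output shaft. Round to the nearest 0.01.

2.16 rad/s

Gear mesh: ratio = 153/22 = 6.9545, so shaft B turns at 125 / 6.9545 = 17.974 rad/s.
Gear mesh: ratio = 133/16 = 8.3125, so the output shaft turns at 17.974 / 8.3125 = 2.1623 rad/s.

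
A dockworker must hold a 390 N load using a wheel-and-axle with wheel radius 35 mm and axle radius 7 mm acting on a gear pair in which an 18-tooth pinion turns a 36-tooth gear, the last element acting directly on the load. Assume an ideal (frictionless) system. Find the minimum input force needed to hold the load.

39 N

Wheel-and-axle MA = R/r = 35/7 = 5.
Gear pair MA = 36/18 = 2.
Combined ideal MA = 5 × 2 = 10.
Effort = load / MA = 390 / 10 = 39 N.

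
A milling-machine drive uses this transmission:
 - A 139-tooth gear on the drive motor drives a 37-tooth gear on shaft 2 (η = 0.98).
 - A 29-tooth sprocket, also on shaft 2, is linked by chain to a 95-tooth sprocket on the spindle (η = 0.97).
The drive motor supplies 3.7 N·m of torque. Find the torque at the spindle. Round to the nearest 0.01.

After the gear mesh (37/139): 3.7 × 0.26619 × 0.98 = 0.96519 N·m
After the chain (95/29): 0.96519 × 3.2759 × 0.97 = 3.067 N·m

3.07 N·m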